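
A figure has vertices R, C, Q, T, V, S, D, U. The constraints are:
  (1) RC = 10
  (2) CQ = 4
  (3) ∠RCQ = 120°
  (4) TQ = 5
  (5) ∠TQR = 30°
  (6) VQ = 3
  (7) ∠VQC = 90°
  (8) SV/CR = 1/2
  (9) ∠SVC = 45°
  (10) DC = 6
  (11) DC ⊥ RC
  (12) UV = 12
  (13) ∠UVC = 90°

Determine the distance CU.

Step 1: By the law of cosines on triangle CQV: CV² = 4² + 3² − 2·4·3·cos(90°) = 25, so CV = 5.
Step 2: By the law of cosines on triangle CVU: CU² = 5² + 12² − 2·5·12·cos(90°) = 169, so CU = 13.

Therefore, the length of CU = 13.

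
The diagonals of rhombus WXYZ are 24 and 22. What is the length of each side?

Half-diagonals are 12 and 11. side = sqrt(12^2 + 11^2) = sqrt(265)

sqrt(265)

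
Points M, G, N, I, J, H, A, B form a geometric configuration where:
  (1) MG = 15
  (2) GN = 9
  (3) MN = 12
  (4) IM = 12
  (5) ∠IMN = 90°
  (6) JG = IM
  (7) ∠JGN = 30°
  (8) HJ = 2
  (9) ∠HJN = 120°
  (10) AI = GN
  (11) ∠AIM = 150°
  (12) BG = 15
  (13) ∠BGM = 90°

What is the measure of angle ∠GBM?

Step 1: By the law of cosines on triangle BGM: BM² = 15² + 15² − 2·15·15·cos(90°) = 450, so BM = 15·√2.
Step 2: By the inverse law of cosines on triangle GBM: cos(∠GBM) = (15² + (15·√2)² − 15²) / (2·15·15·√2) = 450/636.4 = 0.7071, so ∠GBM = 45°.

Therefore, the measure of angle ∠GBM = 45°.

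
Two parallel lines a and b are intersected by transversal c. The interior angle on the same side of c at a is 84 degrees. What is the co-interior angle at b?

Co-interior (same-side interior) angles are between the parallel lines on the same side of the transversal.
Unlike corresponding or alternate interior angles, they are supplementary rather than equal.
So the angle = 180 - 84 = 96 degrees.

96 degrees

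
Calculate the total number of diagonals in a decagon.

The number of diagonals in an n-gon is n(n - 3)/2.
For n = 10: 10(10 - 3)/2 = 10 × 7 / 2 = 35.

35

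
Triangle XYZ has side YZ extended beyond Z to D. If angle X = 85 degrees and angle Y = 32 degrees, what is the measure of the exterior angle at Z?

Exterior angle = 85 + 32 = 117 degrees (exterior angle theorem).

117 degrees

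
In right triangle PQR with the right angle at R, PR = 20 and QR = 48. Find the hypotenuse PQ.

By the Pythagorean theorem: PQ^2 = PR^2 + QR^2
PQ^2 = 20^2 + 48^2 = 400 + 2304 = 2704
PQ = sqrt(2704) = 52

52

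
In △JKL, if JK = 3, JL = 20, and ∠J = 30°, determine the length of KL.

When two sides and the included angle are known, the law of cosines gives the third side.
c^2 = a^2 + b^2 - 2ab cos(C) generalizes the Pythagorean theorem to non-right triangles.
Here: KL^2 = 9 + 400 - 120*(sqrt(3)/2) = 409 - 60*sqrt(3)
KL = sqrt(409 - 60*sqrt(3))

sqrt(409 - 60*sqrt(3))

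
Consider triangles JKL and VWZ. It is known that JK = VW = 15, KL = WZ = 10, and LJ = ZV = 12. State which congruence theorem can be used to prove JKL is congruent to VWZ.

The given information matches SSS: All three pairs of corresponding sides are equal (Side-Side-Side).

SSS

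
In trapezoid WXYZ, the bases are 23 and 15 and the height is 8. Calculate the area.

A trapezoid's area equals the midsegment times the height.
The midsegment is (23 + 15) / 2 = 19.
Area = 19 * 8 = 152.

152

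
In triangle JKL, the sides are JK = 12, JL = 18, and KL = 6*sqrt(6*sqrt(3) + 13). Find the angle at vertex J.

When all three sides of a triangle are known, the law of cosines can be rearranged to find any angle.
cos(C) = (a² + b² - c²) / (2ab) gives cos(J) = -sqrt(3)/2.
Taking the inverse cosine: J = 150°.

150°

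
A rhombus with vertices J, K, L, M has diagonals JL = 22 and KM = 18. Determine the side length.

In a rhombus, the diagonals bisect each other perpendicularly, creating four congruent right triangles.
Each triangle has legs 11 (half of 22) and 9 (half of 18).
The hypotenuse of each right triangle is a side of the rhombus:
side = sqrt(11^2 + 9^2) = sqrt(202)

sqrt(202)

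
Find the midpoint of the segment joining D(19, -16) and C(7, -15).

M = ((x₁ + x₂)/2, (y₁ + y₂)/2)
= ((19 + 7)/2, (-16 + -15)/2)
= (26/2, -31/2) = (13, -31/2)

(13, -31/2)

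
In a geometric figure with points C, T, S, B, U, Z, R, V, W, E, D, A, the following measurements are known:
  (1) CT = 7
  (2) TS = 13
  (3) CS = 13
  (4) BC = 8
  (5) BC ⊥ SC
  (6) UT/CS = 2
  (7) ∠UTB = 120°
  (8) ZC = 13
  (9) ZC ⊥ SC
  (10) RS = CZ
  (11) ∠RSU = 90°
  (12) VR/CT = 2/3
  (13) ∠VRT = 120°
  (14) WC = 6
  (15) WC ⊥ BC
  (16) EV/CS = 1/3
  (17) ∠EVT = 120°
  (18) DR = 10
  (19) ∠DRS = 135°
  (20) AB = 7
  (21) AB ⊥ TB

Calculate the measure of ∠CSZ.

Step 1: By the law of cosines on triangle SCZ: SZ² = 13² + 13² − 2·13·13·cos(90°) = 338, so SZ = 13·√2.
Step 2: By the inverse law of cosines on triangle CSZ: cos(∠CSZ) = (13² + (13·√2)² − 13²) / (2·13·13·√2) = 338/478 = 0.7071, so ∠CSZ = 45°.

Therefore, the measure of angle ∠CSZ = 45°.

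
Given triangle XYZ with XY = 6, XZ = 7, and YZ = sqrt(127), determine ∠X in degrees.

cos(X) = (6² + 7² - (sqrt(127))²) / (2 × 6 × 7) = -1/2, so X = arccos(-1/2) = 120°.

120°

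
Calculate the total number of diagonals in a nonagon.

Total line segments between 9 vertices = C(9,2) = 36.
Subtract the 9 sides: 36 - 9 = 27 diagonals.

27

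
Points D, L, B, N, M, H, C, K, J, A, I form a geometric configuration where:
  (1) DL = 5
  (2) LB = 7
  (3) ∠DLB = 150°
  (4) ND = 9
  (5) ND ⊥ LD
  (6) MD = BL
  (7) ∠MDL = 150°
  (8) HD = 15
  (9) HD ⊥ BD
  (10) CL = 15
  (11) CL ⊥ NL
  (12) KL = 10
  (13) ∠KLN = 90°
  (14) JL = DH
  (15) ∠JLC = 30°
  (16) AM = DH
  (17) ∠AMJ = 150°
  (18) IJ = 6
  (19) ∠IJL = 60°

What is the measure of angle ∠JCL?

From the given relations: JL = DH = 15.
Step 1: By the law of cosines on triangle CLJ: CJ² = 15² + 15² − 2·15·15·cos(30°) = 60.29, so CJ ≈ 7.76.
Step 2: By the inverse law of cosines on triangle JCL: cos(∠JCL) = (7.76² + 15² − 15²) / (2·7.76·15) = 60.29/232.94 = 0.2588, so ∠JCL = 75°.

Therefore, the measure of angle ∠JCL = 75°.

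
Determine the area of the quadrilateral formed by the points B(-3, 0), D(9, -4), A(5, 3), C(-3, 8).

The Shoelace formula works by pairing each vertex with the next (cycling back to the first).
For each pair, compute x_i*y_(i+1) - x_(i+1)*y_i:
  (-3*-4 - 9*0) = 12
  (9*3 - 5*-4) = 47
  (5*8 - -3*3) = 49
  (-3*0 - -3*8) = 24
Taking half the absolute value of the total: Area = (1/2)(132) = 66.

66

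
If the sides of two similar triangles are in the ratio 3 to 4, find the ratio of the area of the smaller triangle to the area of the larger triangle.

The ratio of areas of similar triangles equals the square of the side ratio.
Side ratio = 3:4
Area ratio = (3/4)^2 = 9/16 = 9:16

9:16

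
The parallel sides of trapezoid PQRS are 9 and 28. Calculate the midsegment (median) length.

The midsegment (median) of a trapezoid connects the midpoints of the non-parallel sides.
Its length is the average of the two bases: (9 + 28) / 2 = 37/2.

37/2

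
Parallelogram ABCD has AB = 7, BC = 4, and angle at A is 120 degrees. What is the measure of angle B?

In a parallelogram, consecutive angles are supplementary (sum to 180°).
angle B = 180 - angle A
angle B = 180 - 120
angle B = 60 degrees

60 degrees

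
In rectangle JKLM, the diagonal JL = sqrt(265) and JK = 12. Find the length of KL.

b = sqrt(d^2 - a^2) = sqrt(265 - 144) = sqrt(121) = 11

11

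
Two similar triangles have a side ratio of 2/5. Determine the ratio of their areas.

Area ratio = (side ratio)^2 = (2/5)^2 = 4:25.

4:25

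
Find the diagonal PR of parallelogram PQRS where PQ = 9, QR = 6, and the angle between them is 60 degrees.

The diagonal of a parallelogram can be found by treating two adjacent sides and the diagonal as a triangle.
Applying the law of cosines with sides 9, 6 and included angle 60°:
d^2 = 81 + 36 - 108*cos(60°) = 63
d = 3*sqrt(7)

3*sqrt(7)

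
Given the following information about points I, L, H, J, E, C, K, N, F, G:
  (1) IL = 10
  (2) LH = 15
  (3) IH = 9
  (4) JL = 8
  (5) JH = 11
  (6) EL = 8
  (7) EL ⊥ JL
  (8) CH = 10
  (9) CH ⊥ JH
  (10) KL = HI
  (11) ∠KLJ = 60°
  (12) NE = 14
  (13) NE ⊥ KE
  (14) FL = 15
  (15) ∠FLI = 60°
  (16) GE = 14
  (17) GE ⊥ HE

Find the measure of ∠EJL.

Step 1: By the law of cosines on triangle JLE: JE² = 8² + 8² − 2·8·8·cos(90°) = 128, so JE = 8·√2.
Step 2: By the inverse law of cosines on triangle EJL: cos(∠EJL) = ((8·√2)² + 8² − 8²) / (2·8·√2·8) = 128/181.02 = 0.7071, so ∠EJL = 45°.

Therefore, the measure of angle ∠EJL = 45°.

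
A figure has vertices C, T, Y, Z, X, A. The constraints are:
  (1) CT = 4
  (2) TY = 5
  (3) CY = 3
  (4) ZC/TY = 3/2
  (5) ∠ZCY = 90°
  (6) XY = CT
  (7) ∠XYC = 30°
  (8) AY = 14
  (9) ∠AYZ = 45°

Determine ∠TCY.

Step 1: By the inverse law of cosines on triangle TCY: cos(∠TCY) = (4² + 3² − 5²) / (2·4·3) = 0/24 = 0, so ∠TCY = 90°.

Therefore, the measure of angle ∠TCY = 90°.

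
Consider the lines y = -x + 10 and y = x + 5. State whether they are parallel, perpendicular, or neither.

Slope of line 1: m1 = -1
Slope of line 2: m2 = 1
m1 * m2 = (-1) * (1) = -1 = -1, so the lines are perpendicular.

Perpendicular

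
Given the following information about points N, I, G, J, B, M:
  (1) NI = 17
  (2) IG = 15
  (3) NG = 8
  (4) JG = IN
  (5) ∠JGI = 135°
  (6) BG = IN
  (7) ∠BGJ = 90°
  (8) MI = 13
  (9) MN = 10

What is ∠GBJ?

From the given relations: BG = IN = 17; JG = IN = 17.
Step 1: By the law of cosines on triangle BGJ: BJ² = 17² + 17² − 2·17·17·cos(90°) = 578, so BJ = 17·√2.
Step 2: By the inverse law of cosines on triangle GBJ: cos(∠GBJ) = (17² + (17·√2)² − 17²) / (2·17·17·√2) = 578/817.42 = 0.7071, so ∠GBJ = 45°.

Therefore, the measure of angle ∠GBJ = 45°.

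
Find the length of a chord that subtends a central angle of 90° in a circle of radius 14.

Chord length = 2r sin(θ/2)
= 2 × 14 × sin(90°/2)
= 2 × 14 × sin(45°)
= 14*sqrt(2)

14*sqrt(2)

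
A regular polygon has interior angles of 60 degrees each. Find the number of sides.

Each interior angle of a regular n-gon is (n - 2) * 180 / n.
Setting this equal to 60:
(n - 2) * 180 / n = 60
Each exterior angle = 180 - 60 = 120 degrees.
Since exterior angles sum to 360: n = 360 / 120 = 3.

3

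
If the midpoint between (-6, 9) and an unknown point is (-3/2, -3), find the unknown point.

Using the midpoint formula: M = ((x1 + x2)/2, (y1 + y2)/2)
We know M = (-3/2, -3) and S = (-6, 9)
For x: -3/2 = (-6 + x2)/2, so x2 = 2*-3/2 - -6 = 3
For y: -3 = (9 + y2)/2, so y2 = 2*-3 - 9 = -15
R = (3, -15)

(3, -15)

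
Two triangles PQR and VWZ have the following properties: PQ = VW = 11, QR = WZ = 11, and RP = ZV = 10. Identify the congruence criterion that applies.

The given information provides:
PQ = VW = 11, QR = WZ = 11, and RP = ZV = 10
This matches the SSS congruence theorem.
All three pairs of corresponding sides are equal (Side-Side-Side).

SSS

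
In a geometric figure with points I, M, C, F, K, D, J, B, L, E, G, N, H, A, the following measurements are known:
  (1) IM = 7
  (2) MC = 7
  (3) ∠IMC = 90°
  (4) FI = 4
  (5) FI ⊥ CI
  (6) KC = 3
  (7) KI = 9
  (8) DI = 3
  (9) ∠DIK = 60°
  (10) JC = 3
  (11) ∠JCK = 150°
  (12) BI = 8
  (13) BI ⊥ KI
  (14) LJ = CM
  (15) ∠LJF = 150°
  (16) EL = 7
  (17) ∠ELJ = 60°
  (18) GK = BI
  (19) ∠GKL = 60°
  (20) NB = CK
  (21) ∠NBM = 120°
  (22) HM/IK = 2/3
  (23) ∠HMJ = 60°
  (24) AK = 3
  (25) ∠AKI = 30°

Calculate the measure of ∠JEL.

From the given relations: LJ = CM = 7.
Step 1: By the law of cosines on triangle ELJ: EJ² = 7² + 7² − 2·7·7·cos(60°) = 49, so EJ = 7.
Step 2: By the inverse law of cosines on triangle JEL: cos(∠JEL) = (7² + 7² − 7²) / (2·7·7) = 49/98 = 0.5, so ∠JEL = 60°.

Therefore, the measure of angle ∠JEL = 60°.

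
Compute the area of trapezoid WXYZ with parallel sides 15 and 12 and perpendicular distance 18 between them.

Area of a trapezoid = (base1 + base2) * height / 2
Area = (15 + 12) * 18 / 2
Area = 27 * 18 / 2
Area = 486 / 2
Area = 243

243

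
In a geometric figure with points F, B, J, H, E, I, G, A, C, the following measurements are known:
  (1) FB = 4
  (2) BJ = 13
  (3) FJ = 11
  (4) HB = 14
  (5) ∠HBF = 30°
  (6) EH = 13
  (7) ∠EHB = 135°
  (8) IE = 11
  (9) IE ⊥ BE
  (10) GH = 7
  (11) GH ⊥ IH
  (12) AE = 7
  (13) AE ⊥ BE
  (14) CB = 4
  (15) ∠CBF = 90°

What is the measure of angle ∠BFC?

Step 1: By the law of cosines on triangle FBC: FC² = 4² + 4² − 2·4·4·cos(90°) = 32, so FC = 4·√2.
Step 2: By the inverse law of cosines on triangle BFC: cos(∠BFC) = (4² + (4·√2)² − 4²) / (2·4·4·√2) = 32/45.25 = 0.7071, so ∠BFC = 45°.

Therefore, the measure of angle ∠BFC = 45°.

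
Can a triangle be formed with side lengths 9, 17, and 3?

The longest side is 17. The other two sides sum to 3 + 9 = 12.
Since 12 ≤ 17, the two shorter sides cannot reach around to close the triangle.

No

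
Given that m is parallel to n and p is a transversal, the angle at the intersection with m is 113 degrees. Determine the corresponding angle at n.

When a transversal crosses parallel lines, angles in the same position at each intersection are called corresponding angles.
These are always equal, so the answer is 113 degrees.

113 degrees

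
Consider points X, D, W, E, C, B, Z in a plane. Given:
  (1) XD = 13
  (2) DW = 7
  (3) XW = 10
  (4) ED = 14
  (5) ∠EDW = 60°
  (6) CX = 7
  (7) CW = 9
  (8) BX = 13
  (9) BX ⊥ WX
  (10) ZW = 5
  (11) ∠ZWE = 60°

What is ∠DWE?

Step 1: By the law of cosines on triangle WDE: WE² = 7² + 14² − 2·7·14·cos(60°) = 147, so WE = 7·√3.
Step 2: By the inverse law of cosines on triangle DWE: cos(∠DWE) = (7² + (7·√3)² − 14²) / (2·7·7·√3) = 0/169.74 = 0, so ∠DWE = 90°.

Therefore, the measure of angle ∠DWE = 90°.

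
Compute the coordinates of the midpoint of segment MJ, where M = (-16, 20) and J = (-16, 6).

The midpoint is the average of the coordinates:
x: (-16 + -16)/2 = -16
y: (20 + 6)/2 = 13
Midpoint = (-16, 13)

(-16, 13)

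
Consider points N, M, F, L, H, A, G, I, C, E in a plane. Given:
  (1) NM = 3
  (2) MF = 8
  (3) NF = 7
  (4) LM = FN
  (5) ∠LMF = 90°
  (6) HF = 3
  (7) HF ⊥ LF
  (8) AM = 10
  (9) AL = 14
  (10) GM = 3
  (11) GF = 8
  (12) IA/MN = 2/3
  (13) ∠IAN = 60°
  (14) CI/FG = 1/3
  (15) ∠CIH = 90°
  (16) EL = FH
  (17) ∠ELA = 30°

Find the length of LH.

From the given relations: LM = FN = 7.
Step 1: By the law of cosines on triangle LMF: LF² = 7² + 8² − 2·7·8·cos(90°) = 113, so LF = √113.
Step 2: By the law of cosines on triangle LFH: LH² = √113² + 3² − 2·√113·3·cos(90°) = 122, so LH = √122.

Therefore, the length of LH = √122.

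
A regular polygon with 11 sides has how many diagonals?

Each of the 11 vertices connects to 8 non-adjacent vertices via diagonals.
Total connections = 11 × 8 = 88, but each diagonal is counted twice.
Number of diagonals = 88 / 2 = 44.

44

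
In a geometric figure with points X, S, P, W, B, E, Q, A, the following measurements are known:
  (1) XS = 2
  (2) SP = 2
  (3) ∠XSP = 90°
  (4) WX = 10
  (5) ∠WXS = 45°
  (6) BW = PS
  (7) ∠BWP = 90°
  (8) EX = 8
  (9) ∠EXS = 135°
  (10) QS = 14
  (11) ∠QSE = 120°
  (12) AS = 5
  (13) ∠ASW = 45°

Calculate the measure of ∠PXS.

Step 1: By the law of cosines on triangle XSP: XP² = 2² + 2² − 2·2·2·cos(90°) = 8, so XP = 2·√2.
Step 2: By the inverse law of cosines on triangle PXS: cos(∠PXS) = ((2·√2)² + 2² − 2²) / (2·2·√2·2) = 8/11.31 = 0.7071, so ∠PXS = 45°.

Therefore, the measure of angle ∠PXS = 45°.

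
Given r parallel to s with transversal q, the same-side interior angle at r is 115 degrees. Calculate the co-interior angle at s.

Co-interior (same-side interior) angles are between the parallel lines on the same side of the transversal.
Unlike corresponding or alternate interior angles, they are supplementary rather than equal.
So the angle = 180 - 115 = 65 degrees.

65 degrees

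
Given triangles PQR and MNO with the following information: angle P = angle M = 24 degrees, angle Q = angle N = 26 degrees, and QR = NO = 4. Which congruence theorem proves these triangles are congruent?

The given information matches AAS: Two pairs of corresponding angles and a non-included side are equal (Angle-Angle-Side).

AAS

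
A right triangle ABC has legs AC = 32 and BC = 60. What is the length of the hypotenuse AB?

By the Pythagorean theorem: AB^2 = AC^2 + BC^2
AB^2 = 32^2 + 60^2 = 1024 + 3600 = 4624
AB = sqrt(4624) = 68

68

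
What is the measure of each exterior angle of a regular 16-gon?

Each exterior angle of a regular n-gon is 360 / n.
For n = 16: 360 / 16 = 45/2 degrees.

45/2 degrees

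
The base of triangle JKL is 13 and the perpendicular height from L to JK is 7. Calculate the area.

A triangle's area is half the area of a rectangle with the same base and height.
Area = (1/2) * 13 * 7 = 91/2.

91/2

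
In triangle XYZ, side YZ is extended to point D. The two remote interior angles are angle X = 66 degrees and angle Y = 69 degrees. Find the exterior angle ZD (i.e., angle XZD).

The interior angle at Z is 180 - 66 - 69 = 45 degrees.
The exterior angle and interior angle at Z are supplementary:
Exterior angle = 180 - 45 = 135 degrees.

135 degrees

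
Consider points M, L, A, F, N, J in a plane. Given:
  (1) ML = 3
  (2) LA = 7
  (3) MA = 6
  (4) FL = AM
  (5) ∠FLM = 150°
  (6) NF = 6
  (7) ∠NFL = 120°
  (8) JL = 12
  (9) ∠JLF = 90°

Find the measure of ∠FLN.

From the given relations: FL = AM = 6.
Step 1: By the law of cosines on triangle LFN: LN² = 6² + 6² − 2·6·6·cos(120°) = 108, so LN = 6·√3.
Step 2: By the inverse law of cosines on triangle FLN: cos(∠FLN) = (6² + (6·√3)² − 6²) / (2·6·6·√3) = 108/124.71 = 0.866, so ∠FLN = 30°.

Therefore, the measure of angle ∠FLN = 30°.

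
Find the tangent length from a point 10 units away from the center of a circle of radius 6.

Let T be the point of tangency. Then QT ⊥ XT (radius ⊥ tangent).
In right triangle QTX: QX² = QT² + XT²
10² = 6² + XT²
XT² = 64, XT = 8

8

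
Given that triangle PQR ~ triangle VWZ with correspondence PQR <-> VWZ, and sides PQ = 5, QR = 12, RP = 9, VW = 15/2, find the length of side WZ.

k = 15/2/5 = 3/2. WZ = 3/2 * 12 = 18.

18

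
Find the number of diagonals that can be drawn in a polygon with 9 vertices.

Total line segments between 9 vertices = C(9,2) = 36.
Subtract the 9 sides: 36 - 9 = 27 diagonals.

27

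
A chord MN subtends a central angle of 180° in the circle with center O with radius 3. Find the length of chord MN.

Chord = 2(3) sin(90°) = 6

6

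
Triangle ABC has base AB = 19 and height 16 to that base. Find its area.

Area = (1/2) * base * height
Area = (1/2) * 19 * 16
Area = 152

152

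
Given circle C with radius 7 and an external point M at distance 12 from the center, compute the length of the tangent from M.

Let T be the point of tangency. Then CT ⊥ MT (radius ⊥ tangent).
In right triangle CTM: CM² = CT² + MT²
12² = 7² + MT²
MT² = 95, MT = sqrt(95)

sqrt(95)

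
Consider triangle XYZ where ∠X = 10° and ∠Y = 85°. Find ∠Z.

The interior angles sum to 180°: angle Z = 180 - 10 - 85 = 85°.
The triangle is acute (angles 10°, 85°, 85°).

85 degrees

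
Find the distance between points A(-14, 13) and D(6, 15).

d = sqrt((6 - -14)^2 + (15 - 13)^2)
d = sqrt(20^2 + 2^2)
d = sqrt(400 + 4)
d = sqrt(404) = 2*sqrt(101)

2*sqrt(101)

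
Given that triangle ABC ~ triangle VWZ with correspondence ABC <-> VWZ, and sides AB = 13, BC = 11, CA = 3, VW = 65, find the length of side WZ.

Since the triangles are similar, the ratio of corresponding sides is constant.
Scale factor k = VW / AB = 65 / 13 = 5
WZ = k * BC = 5 * 11 = 55

55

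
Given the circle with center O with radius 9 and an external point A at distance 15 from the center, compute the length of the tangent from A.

The tangent, radius, and line from the external point to the center form a right triangle.
The right angle is where the tangent meets the radius.
By the Pythagorean theorem: tangent² + 9² = 15²
tangent² = 225 - 81 = 144
tangent = 12

12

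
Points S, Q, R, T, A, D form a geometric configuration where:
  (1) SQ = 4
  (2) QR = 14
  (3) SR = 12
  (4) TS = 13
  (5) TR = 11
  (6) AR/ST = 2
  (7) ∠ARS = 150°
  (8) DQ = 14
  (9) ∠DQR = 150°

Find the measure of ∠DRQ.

Step 1: By the law of cosines on triangle RQD: RD² = 14² + 14² − 2·14·14·cos(150°) = 731.48, so RD ≈ 27.05.
Step 2: By the inverse law of cosines on triangle DRQ: cos(∠DRQ) = (27.05² + 14² − 14²) / (2·27.05·14) = 731.48/757.29 = 0.9659, so ∠DRQ = 15°.

Therefore, the measure of angle ∠DRQ = 15°.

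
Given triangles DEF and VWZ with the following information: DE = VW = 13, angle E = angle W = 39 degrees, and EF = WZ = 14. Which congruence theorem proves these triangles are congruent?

The given information provides:
DE = VW = 13, angle E = angle W = 39 degrees, and EF = WZ = 14
This matches the SAS congruence theorem.
Two pairs of corresponding sides and the included angle are equal (Side-Angle-Side).

SAS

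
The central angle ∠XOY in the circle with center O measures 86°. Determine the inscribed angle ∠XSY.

By the inscribed angle theorem, the inscribed angle is half the central angle.
Inscribed angle = 86° / 2 = 43°

43°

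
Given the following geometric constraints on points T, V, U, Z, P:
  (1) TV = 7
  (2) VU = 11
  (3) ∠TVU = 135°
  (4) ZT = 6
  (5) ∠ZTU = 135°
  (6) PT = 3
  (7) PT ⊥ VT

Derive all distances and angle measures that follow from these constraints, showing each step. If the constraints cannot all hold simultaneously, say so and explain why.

The constraints are consistent.

Step 1: From TV = 7, VU = 11, and ∠TVU = 135°, by the law of cosines:
  TU² = TV² + VU² - 2·TV·VU·cos(135°) = 49 + 121 + 108.9 = 278.9
  TU ≈ 16.7

Step 2: From VT = 7, TP = 3, and ∠VTP = 90°, by the law of cosines:
  VP² = VT² + TP² - 2·VT·TP·cos(90°) = 49 + 9 - 0 = 58
  VP = √58

Step 3: From UT = 16.7, TZ = 6, and ∠UTZ = 135°, by the law of cosines:
  UZ² = UT² + TZ² - 2·UT·TZ·cos(135°) = 278.9 + 36 + 141.7 = 456.6
  UZ ≈ 21.37

Step 4: From TU = 16.7, TV = 7, UV = 11, by the inverse law of cosines:
  cos(∠UTV) = (TU² + TV² - UV²) / (2·TU·TV)
  ∠UTV = 27.76°

Step 5: From VP = √58, VT = 7, PT = 3, by the inverse law of cosines:
  cos(∠PVT) = (VP² + VT² - PT²) / (2·VP·VT)
  ∠PVT = 23.2°

Step 6: From UT = 16.7, UV = 11, TV = 7, by the inverse law of cosines:
  cos(∠TUV) = (UT² + UV² - TV²) / (2·UT·UV)
  ∠TUV = 17.24°

Step 7: From PT = 3, PV = √58, TV = 7, by the inverse law of cosines:
  cos(∠TPV) = (PT² + PV² - TV²) / (2·PT·PV)
  ∠TPV = 66.8°

Step 8: From UT = 16.7, UZ = 21.37, TZ = 6, by the inverse law of cosines:
  cos(∠TUZ) = (UT² + UZ² - TZ²) / (2·UT·UZ)
  ∠TUZ = 11.45°

Step 9: From ZT = 6, ZU = 21.37, TU = 16.7, by the inverse law of cosines:
  cos(∠TZU) = (ZT² + ZU² - TU²) / (2·ZT·ZU)
  ∠TZU = 33.55°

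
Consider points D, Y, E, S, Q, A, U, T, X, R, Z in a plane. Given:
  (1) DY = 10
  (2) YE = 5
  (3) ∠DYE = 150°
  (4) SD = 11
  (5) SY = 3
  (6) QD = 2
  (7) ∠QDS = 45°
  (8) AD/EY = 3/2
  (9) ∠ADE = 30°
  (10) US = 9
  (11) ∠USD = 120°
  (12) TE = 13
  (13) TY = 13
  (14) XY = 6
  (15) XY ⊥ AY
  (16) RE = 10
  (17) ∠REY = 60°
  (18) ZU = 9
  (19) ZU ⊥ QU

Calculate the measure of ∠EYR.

Step 1: By the law of cosines on triangle YER: YR² = 5² + 10² − 2·5·10·cos(60°) = 75, so YR = 5·√3.
Step 2: By the inverse law of cosines on triangle EYR: cos(∠EYR) = (5² + (5·√3)² − 10²) / (2·5·5·√3) = 0/86.6 = 0, so ∠EYR = 90°.

Therefore, the measure of angle ∠EYR = 90°.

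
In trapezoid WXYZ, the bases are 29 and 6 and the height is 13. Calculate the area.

A trapezoid's area equals the midsegment times the height.
The midsegment is (29 + 6) / 2 = 35/2.
Area = 35/2 * 13 = 455/2.

455/2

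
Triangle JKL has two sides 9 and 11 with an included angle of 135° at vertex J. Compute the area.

Area = (1/2)(9)(11) sin(135°) = (1/2)(9)(11)(sqrt(2)/2) = 99*sqrt(2)/4

99*sqrt(2)/4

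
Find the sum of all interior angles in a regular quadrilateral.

The sum of interior angles of an n-sided polygon is (n - 2) * 180.
For n = 4: (4 - 2) * 180 = 2 * 180 = 360 degrees.

360 degrees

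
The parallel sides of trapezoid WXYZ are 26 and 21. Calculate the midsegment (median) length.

The midsegment (median) of a trapezoid connects the midpoints of the non-parallel sides.
Its length is the average of the two bases: (26 + 21) / 2 = 47/2.

47/2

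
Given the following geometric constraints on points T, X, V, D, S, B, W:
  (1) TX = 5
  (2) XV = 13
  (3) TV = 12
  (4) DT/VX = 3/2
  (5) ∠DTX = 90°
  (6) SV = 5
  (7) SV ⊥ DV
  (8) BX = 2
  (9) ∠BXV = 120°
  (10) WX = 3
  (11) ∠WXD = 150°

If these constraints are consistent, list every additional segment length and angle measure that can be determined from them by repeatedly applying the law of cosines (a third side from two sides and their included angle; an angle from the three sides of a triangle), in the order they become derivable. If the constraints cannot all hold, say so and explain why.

The constraints are consistent. Derivable facts, in order:
After 1 step:
- VB = √199
- XD ≈ 20.13
- ∠TVX = 22.62°
- ∠TXV = 67.38°
- ∠VTX = 90°
After 2 steps:
- DW ≈ 22.78
- ∠BVX = 7.05°
- ∠DXT = 75.62°
- ∠TDX = 14.38°
- ∠VBX = 52.95°
After 3 steps:
- ∠DWX = 26.22°
- ∠WDX = 3.78°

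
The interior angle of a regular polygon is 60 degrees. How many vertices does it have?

Each interior angle of a regular n-gon is (n - 2) * 180 / n.
Setting this equal to 60:
(n - 2) * 180 / n = 60
Each exterior angle = 180 - 60 = 120 degrees.
Since exterior angles sum to 360: n = 360 / 120 = 3.

3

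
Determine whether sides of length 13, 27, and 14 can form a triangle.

Check the triangle inequality: 13 + 14 = 27 ≤ 27.
Since the sum of two sides does not exceed the third, no triangle can be formed.

No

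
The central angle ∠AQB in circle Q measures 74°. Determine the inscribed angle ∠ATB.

By the inscribed angle theorem, the inscribed angle is half the central angle.
Inscribed angle = 74° / 2 = 37°

37°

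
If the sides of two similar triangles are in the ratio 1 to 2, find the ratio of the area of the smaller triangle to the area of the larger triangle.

Area scales with the square of linear dimensions. If every length is multiplied by 1/2, then the area is multiplied by (1/2)^2 = 1/4.
The area ratio is 1:4.

1:4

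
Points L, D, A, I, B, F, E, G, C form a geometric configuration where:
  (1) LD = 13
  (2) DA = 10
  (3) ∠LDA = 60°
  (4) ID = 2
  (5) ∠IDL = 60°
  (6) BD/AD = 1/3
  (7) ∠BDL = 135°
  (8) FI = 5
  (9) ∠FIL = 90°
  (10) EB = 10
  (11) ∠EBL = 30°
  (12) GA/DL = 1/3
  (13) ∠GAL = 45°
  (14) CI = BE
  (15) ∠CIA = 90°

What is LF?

Step 1: By the law of cosines on triangle LDI: LI² = 13² + 2² − 2·13·2·cos(60°) = 147, so LI = 7·√3.
Step 2: By the law of cosines on triangle LIF: LF² = (7·√3)² + 5² − 2·7·√3·5·cos(90°) = 172, so LF = 2·√43.

Therefore, the length of LF = 2·√43.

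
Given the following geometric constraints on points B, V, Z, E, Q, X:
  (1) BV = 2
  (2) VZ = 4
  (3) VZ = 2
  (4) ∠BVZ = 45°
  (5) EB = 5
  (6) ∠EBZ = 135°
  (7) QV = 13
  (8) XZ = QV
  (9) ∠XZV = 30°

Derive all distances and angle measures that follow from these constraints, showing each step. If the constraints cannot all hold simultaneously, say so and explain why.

These constraints are not satisfiable: (2) VZ = 4 and (3) VZ = 2 assign two different lengths to the same segment. No planar figure meets all of them, so nothing further can be derived.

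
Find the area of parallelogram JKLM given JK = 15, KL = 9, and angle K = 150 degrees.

Area = 15 * 9 * sin(150°) = 135 * 1/2 = 135/2

135/2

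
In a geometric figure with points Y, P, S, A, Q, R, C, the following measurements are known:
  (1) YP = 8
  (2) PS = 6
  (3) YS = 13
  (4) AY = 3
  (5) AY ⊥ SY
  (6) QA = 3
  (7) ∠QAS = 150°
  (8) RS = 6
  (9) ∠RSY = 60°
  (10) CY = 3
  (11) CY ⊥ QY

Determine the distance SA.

Step 1: By the law of cosines on triangle SYA: SA² = 13² + 3² − 2·13·3·cos(90°) = 178, so SA = √178.

Therefore, the length of SA = √178.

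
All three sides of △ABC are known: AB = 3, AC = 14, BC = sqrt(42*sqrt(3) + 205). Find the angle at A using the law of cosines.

By the inverse law of cosines: cos(A) = (AB² + AC² - BC²) / (2 × AB × AC)
cos(A) = (3² + 14² - (sqrt(42*sqrt(3) + 205))²) / (2 × 3 × 14)
cos(A) = (9 + 196 - (42*sqrt(3) + 205)) / 84
cos(A) = -sqrt(3)/2
A = arccos(-sqrt(3)/2) = 150°

150°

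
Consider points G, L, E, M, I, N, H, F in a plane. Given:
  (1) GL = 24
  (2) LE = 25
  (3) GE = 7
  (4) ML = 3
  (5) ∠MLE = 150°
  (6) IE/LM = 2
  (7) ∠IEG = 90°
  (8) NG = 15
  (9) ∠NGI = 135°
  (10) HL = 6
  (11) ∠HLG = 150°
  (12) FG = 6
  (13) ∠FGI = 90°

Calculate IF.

From the given relations: IE = 2·LM = 2·3 = 6.
Step 1: By the law of cosines on triangle GEI: GI² = 7² + 6² − 2·7·6·cos(90°) = 85, so GI = √85.
Step 2: By the law of cosines on triangle IGF: IF² = √85² + 6² − 2·√85·6·cos(90°) = 121, so IF = 11.

Therefore, the length of IF = 11.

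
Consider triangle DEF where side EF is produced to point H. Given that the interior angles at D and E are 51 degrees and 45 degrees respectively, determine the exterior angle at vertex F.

By the exterior angle theorem, an exterior angle of a triangle equals the sum of the two remote interior angles.
Exterior angle = angle D + angle E
Exterior angle = 51 + 45 = 96 degrees

96 degrees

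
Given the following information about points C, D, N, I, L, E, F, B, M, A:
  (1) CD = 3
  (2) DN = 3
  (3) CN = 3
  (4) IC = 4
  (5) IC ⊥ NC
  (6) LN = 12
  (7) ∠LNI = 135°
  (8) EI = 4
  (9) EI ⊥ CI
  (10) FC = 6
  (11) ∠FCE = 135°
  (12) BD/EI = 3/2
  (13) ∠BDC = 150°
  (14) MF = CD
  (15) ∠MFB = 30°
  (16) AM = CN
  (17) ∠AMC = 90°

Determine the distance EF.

Step 1: By the law of cosines on triangle EIC: EC² = 4² + 4² − 2·4·4·cos(90°) = 32, so EC = 4·√2.
Step 2: By the law of cosines on triangle ECF: EF² = (4·√2)² + 6² − 2·4·√2·6·cos(135°) = 116, so EF = 2·√29.

Therefore, the length of EF = 2·√29.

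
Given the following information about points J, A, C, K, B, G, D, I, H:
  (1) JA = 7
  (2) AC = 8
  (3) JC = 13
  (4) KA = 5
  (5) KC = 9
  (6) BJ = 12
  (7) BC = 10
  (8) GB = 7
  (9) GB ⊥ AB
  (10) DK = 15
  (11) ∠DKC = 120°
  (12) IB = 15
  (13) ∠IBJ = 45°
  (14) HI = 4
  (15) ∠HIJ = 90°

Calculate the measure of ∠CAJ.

Step 1: By the inverse law of cosines on triangle CAJ: cos(∠CAJ) = (8² + 7² − 13²) / (2·8·7) = -56/112 = -0.5, so ∠CAJ = 120°.

Therefore, the measure of angle ∠CAJ = 120°.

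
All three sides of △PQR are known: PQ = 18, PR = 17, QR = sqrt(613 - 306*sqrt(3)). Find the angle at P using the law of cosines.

When all three sides of a triangle are known, the law of cosines can be rearranged to find any angle.
cos(C) = (a² + b² - c²) / (2ab) gives cos(P) = sqrt(3)/2.
Taking the inverse cosine: P = 30°.

30°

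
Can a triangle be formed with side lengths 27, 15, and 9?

No.
The triangle inequality is violated: 15 + 9 = 24 ≤ 27.
These lengths cannot form a triangle.

No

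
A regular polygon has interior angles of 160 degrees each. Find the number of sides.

The exterior angle is the supplement of the interior angle: 180 - 160 = 20 degrees.
Since the exterior angles of any convex polygon sum to 360 degrees, the number of sides is 360 / 20 = 18.

18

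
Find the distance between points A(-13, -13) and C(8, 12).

The horizontal distance is |8 - -13| = 21 and the vertical distance is |12 - -13| = 25.
By the Pythagorean theorem, d = sqrt(21^2 + 25^2) = sqrt(1066).

sqrt(1066)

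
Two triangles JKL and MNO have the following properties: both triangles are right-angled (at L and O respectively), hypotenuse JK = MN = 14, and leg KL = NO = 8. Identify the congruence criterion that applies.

The given information provides:
both triangles are right-angled (at L and O respectively), hypotenuse JK = MN = 14, and leg KL = NO = 8
This matches the HL congruence theorem.
The hypotenuse and one leg of two right triangles are equal (Hypotenuse-Leg).

HL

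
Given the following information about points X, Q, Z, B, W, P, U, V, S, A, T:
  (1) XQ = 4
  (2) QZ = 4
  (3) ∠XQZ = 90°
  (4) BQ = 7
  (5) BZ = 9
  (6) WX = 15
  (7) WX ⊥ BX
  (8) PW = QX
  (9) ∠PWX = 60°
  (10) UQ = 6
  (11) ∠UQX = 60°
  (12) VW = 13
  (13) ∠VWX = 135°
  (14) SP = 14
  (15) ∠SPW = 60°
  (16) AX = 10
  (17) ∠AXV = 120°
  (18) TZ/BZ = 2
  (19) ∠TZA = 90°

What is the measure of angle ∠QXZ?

Step 1: By the law of cosines on triangle XQZ: XZ² = 4² + 4² − 2·4·4·cos(90°) = 32, so XZ = 4·√2.
Step 2: By the inverse law of cosines on triangle QXZ: cos(∠QXZ) = (4² + (4·√2)² − 4²) / (2·4·4·√2) = 32/45.25 = 0.7071, so ∠QXZ = 45°.

Therefore, the measure of angle ∠QXZ = 45°.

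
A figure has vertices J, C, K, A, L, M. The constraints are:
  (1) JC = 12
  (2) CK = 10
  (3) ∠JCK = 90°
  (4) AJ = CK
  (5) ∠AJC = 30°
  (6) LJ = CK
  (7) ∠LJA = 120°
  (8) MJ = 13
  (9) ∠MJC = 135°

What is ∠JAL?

From the given relations: AJ = CK = 10; LJ = CK = 10.
Step 1: By the law of cosines on triangle AJL: AL² = 10² + 10² − 2·10·10·cos(120°) = 300, so AL = 10·√3.
Step 2: By the inverse law of cosines on triangle JAL: cos(∠JAL) = (10² + (10·√3)² − 10²) / (2·10·10·√3) = 300/346.41 = 0.866, so ∠JAL = 30°.

Therefore, the measure of angle ∠JAL = 30°.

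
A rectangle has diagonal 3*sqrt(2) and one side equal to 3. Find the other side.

b = sqrt(d^2 - a^2) = sqrt(18 - 9) = sqrt(9) = 3

3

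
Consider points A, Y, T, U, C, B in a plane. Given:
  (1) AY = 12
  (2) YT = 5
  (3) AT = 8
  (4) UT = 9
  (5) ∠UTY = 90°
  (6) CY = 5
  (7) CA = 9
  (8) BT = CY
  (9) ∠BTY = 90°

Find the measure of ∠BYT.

From the given relations: BT = CY = 5.
Step 1: By the law of cosines on triangle YTB: YB² = 5² + 5² − 2·5·5·cos(90°) = 50, so YB = 5·√2.
Step 2: By the inverse law of cosines on triangle BYT: cos(∠BYT) = ((5·√2)² + 5² − 5²) / (2·5·√2·5) = 50/70.71 = 0.7071, so ∠BYT = 45°.

Therefore, the measure of angle ∠BYT = 45°.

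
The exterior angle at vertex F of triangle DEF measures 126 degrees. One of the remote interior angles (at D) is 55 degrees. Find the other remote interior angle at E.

The exterior angle theorem states that an exterior angle equals the sum of the two non-adjacent interior angles.
So 126 = 55 + angle E, which gives angle E = 126 - 55 = 71 degrees.

71 degrees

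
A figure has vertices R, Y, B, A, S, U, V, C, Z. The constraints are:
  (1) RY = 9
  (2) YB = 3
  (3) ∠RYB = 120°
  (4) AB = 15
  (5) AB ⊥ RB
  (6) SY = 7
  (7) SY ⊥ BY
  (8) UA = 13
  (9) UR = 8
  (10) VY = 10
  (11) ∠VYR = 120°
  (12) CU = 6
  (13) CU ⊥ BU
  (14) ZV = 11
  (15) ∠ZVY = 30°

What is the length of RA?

Step 1: By the law of cosines on triangle BYR: BR² = 3² + 9² − 2·3·9·cos(120°) = 117, so BR = 3·√13.
Step 2: By the law of cosines on triangle RBA: RA² = (3·√13)² + 15² − 2·3·√13·15·cos(90°) = 342, so RA = 3·√38.

Therefore, the length of RA = 3·√38.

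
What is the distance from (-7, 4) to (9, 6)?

The horizontal distance is |9 - -7| = 16 and the vertical distance is |6 - 4| = 2.
By the Pythagorean theorem, d = sqrt(16^2 + 2^2) = sqrt(260) = 2*sqrt(65).

2*sqrt(65)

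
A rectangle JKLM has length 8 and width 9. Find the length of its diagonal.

A rectangle's diagonal splits it into two right triangles, with the diagonal as the hypotenuse.
By the Pythagorean theorem, d^2 = 8^2 + 9^2 = 145.
Therefore d = sqrt(145).

sqrt(145)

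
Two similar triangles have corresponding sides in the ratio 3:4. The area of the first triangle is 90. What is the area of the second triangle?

Area ratio = (3/4)^2 = 9/16. Area of the second triangle = 90 * 16/9 = 160.

160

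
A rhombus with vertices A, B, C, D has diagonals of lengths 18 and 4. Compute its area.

Area of a rhombus = (d1 * d2) / 2
Area = (18 * 4) / 2
Area = 72 / 2
Area = 36

36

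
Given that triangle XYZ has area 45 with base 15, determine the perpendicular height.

Rearranging the area formula Area = (1/2) * base * height:
height = 2 * Area / base = 2 * 45 / 15 = 6.

6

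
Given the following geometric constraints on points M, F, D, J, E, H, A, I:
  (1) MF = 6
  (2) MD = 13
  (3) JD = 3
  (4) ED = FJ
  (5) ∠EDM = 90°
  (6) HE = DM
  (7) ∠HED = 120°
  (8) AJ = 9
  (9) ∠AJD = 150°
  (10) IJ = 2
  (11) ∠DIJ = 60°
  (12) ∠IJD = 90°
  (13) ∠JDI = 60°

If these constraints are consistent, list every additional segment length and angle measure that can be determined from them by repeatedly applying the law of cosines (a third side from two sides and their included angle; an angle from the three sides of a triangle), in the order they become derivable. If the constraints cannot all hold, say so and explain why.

These constraints are not satisfiable: (11), (12) and (13) are the three interior angles of triangle DIJ, which must sum to 180°, but 60° + 90° + 60° = 210°. No planar figure meets all of them, so nothing further can be derived.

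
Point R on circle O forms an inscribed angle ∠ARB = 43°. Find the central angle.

By the inscribed angle theorem, the central angle is twice the inscribed angle.
Central angle = 2 × 43° = 86°

86°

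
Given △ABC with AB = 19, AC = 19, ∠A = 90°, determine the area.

When two sides and the included angle are known, the area formula is (1/2)ab sin(C).
The height from one side to the opposite vertex is 19 sin(90°) = 19.
Area = (1/2) * 19 * 19 = 361/2.

361/2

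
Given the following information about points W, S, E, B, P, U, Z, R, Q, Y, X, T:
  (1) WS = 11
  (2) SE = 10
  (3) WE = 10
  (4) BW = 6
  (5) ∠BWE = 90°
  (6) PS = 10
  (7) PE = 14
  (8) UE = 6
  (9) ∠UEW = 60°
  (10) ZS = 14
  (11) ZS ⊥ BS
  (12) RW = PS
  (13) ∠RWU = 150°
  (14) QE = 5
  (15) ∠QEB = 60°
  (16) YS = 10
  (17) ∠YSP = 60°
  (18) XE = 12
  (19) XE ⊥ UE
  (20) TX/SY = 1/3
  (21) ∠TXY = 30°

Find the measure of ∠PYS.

Step 1: By the law of cosines on triangle YSP: YP² = 10² + 10² − 2·10·10·cos(60°) = 100, so YP = 10.
Step 2: By the inverse law of cosines on triangle PYS: cos(∠PYS) = (10² + 10² − 10²) / (2·10·10) = 100/200 = 0.5, so ∠PYS = 60°.

Therefore, the measure of angle ∠PYS = 60°.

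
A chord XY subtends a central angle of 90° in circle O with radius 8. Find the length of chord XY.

Drop a perpendicular from the center to the chord, bisecting both the chord and the central angle.
Each half-chord = r sin(θ/2) = 8 sin(45°).
The full chord = 2 × 8 × sin(45°) = 8*sqrt(2).

8*sqrt(2)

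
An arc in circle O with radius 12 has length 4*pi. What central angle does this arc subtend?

Arc length L = 2πr × θ/360, so θ = 360L / (2πr).
θ = 360 × 4*pi / (2π × 12)
θ = 60°
θ = 60°

60°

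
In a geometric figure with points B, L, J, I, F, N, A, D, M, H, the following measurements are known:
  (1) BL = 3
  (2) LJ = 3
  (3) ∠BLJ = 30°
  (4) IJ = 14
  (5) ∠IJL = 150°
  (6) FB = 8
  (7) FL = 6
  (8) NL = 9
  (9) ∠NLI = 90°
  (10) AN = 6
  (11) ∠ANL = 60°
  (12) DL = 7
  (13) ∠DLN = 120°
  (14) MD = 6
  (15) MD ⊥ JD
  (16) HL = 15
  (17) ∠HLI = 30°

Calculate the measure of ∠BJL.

Step 1: By the law of cosines on triangle JLB: JB² = 3² + 3² − 2·3·3·cos(30°) = 2.41, so JB ≈ 1.55.
Step 2: By the inverse law of cosines on triangle BJL: cos(∠BJL) = (1.55² + 3² − 3²) / (2·1.55·3) = 2.41/9.32 = 0.2588, so ∠BJL = 75°.

Therefore, the measure of angle ∠BJL = 75°.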